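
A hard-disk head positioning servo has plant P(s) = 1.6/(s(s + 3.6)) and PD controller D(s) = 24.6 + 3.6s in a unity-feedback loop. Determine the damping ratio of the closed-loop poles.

ζ = 0.746

Forward path: (24.6 + 3.6s)·1.6/(s(s+3.6)). The closed-loop characteristic equation is s² + (3.6 + 1.6·3.6)s + 1.6·24.6 = 0.
That is s² + 9.36s + 39.36 = 0, so ω_n = 6.274 rad/s and ζ = 9.36/(2·6.274) = 0.746.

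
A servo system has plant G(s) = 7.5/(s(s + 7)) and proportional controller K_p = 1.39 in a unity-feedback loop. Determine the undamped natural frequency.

1 + K_p·G(s) = 0 gives s² + 7s + 10.42 = 0.
So ω_n² = 10.42 ⇒ ω_n = 3.229 rad/s, and ζ = 7/(2ω_n) = 1.08.

ω_n = 3.23 rad/s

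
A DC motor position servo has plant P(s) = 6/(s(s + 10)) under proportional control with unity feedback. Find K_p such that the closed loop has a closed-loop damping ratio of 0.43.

Closed-loop characteristic equation: s² + 10s + K_p·6 = 0.
So ω_n = √(6K_p) and 2ζω_n = 10, giving ζ = 10/(2√(6K_p)).
Setting ζ = 0.43: √(6K_p) = 10/(2·0.43) = 11.63, so K_p = 135.2/6 = 22.5.

K_p = 22.5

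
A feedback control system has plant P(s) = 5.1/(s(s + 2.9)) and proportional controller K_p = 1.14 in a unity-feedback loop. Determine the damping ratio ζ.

ζ = 0.601

With unity feedback the closed-loop characteristic equation is s² + 2.9s + 1.14·5.1 = s² + 2.9s + 5.814 = 0.
Matching s² + 2ζω_n s + ω_n²: ω_n = √5.814 = 2.411 rad/s and 2ζω_n = 2.9, so ζ = 2.9/(2·2.411) = 0.601.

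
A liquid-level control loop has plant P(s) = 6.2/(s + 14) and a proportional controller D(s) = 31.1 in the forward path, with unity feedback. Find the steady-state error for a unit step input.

0.0677

The loop is type 0. Static position error constant K_pos = D(0)·P(0) = 31.1·0.4429 = 13.77.
Steady-state error to a unit step: e_ss = 1/(1+K_pos) = 1/14.77 = 0.0677.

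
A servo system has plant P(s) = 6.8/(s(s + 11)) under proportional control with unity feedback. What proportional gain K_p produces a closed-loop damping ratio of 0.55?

Closed-loop characteristic equation: s² + 11s + K_p·6.8 = 0.
So ω_n = √(6.8K_p) and 2ζω_n = 11, giving ζ = 11/(2√(6.8K_p)).
Setting ζ = 0.55: √(6.8K_p) = 11/(2·0.55) = 10, so K_p = 100/6.8 = 14.7.

K_p = 14.7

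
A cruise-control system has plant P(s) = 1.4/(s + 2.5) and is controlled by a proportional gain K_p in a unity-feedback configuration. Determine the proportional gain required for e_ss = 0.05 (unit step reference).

For a type-0 loop with proportional control, e_ss = 1/(1 + K_p·P(0)).
P(0) = 0.56. Require 1/(1 + K_p·0.56) = 0.05, so 1 + 0.56·K_p = 20.
K_p = (20 − 1)/0.56 = 33.9.

K_p = 33.9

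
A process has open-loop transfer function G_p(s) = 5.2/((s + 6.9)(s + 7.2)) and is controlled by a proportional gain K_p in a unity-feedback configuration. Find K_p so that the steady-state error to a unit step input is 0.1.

K_p = 86

Steady-state error for a unit step on this type-0 loop is 1/(1 + K_p·G_p(0)).
G_p(0) = 0.1047. Require 1/(1 + K_p·0.1047) = 0.1, so 1 + 0.1047·K_p = 10.
K_p = (10 − 1)/0.1047 = 86.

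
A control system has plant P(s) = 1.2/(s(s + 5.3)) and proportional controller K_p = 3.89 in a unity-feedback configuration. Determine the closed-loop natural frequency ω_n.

ω_n = 2.16 rad/s

The closed-loop denominator is s(s+5.3) + 3.89·1.2 = s² + 5.3s + 4.668.
So ω_n² = 4.668 ⇒ ω_n = 2.161 rad/s, and ζ = 5.3/(2ω_n) = 1.23.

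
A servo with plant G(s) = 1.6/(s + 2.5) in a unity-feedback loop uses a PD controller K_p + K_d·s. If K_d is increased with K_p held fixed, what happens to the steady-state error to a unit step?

K_d affects only the transient (the s-coefficient); the DC loop gain, and hence e_ss, depends only on K_p.

unchanged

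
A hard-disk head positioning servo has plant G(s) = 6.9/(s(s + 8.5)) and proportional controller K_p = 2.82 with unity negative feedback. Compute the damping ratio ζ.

ζ = 0.963

With unity feedback the closed-loop characteristic equation is s² + 8.5s + 2.82·6.9 = s² + 8.5s + 19.46 = 0.
Matching s² + 2ζω_n s + ω_n²: ω_n = √19.46 = 4.411 rad/s and 2ζω_n = 8.5, so ζ = 8.5/(2·4.411) = 0.963.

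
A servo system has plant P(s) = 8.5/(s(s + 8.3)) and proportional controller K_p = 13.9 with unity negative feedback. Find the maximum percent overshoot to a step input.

From 1 + K_pP(s) = 0: s² + 8.3s + 118.2 = 0 ⇒ ω_n = 10.87, ζ = 0.3818.
%OS = 100·exp(−πζ/√(1−ζ²)) = 100·exp(−π·0.3818/√0.8542) = 27.3%.

27.3%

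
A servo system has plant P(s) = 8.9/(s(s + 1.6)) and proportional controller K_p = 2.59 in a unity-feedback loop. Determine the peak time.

T_p = 0.664 s

Closed-loop characteristic equation: s² + 1.6s + 23.05 = 0, so ω_n = 4.801 rad/s and ζ = 1.6/(2·4.801) = 0.1666.
Damped frequency ω_d = ω_n√(1−ζ²) = 4.734 rad/s, so peak time T_p = π/ω_d = 0.664 s.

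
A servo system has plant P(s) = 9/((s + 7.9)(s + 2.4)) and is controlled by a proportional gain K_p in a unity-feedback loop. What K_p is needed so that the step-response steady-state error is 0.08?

For a type-0 loop with proportional control, e_ss = 1/(1 + K_p·P(0)).
P(0) = 0.4747. Require 1/(1 + K_p·0.4747) = 0.08, so 1 + 0.4747·K_p = 12.5.
K_p = (12.5 − 1)/0.4747 = 24.2.

K_p = 24.2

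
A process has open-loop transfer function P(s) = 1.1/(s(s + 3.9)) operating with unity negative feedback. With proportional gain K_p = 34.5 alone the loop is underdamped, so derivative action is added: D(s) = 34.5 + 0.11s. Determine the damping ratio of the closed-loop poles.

ζ = 0.326

Forward path: (34.5 + 0.11s)·1.1/(s(s+3.9)). The closed-loop characteristic equation is s² + (3.9 + 1.1·0.11)s + 1.1·34.5 = 0.
That is s² + 4.021s + 37.95 = 0, so ω_n = 6.16 rad/s and ζ = 4.021/(2·6.16) = 0.3264.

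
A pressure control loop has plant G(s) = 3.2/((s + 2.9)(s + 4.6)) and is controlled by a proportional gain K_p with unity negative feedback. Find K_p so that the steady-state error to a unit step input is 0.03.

K_p = 135

For a type-0 loop with proportional control, e_ss = 1/(1 + K_p·G(0)).
G(0) = 0.2399. Require 1/(1 + K_p·0.2399) = 0.03, so 1 + 0.2399·K_p = 33.33.
K_p = (33.33 − 1)/0.2399 = 135.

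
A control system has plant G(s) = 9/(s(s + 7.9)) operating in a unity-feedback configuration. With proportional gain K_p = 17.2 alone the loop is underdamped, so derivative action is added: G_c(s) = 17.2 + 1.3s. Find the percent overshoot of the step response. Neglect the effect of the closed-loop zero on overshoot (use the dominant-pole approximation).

Forward path: (17.2 + 1.3s)·9/(s(s+7.9)). The closed-loop characteristic equation is s² + (7.9 + 9·1.3)s + 9·17.2 = 0.
That is s² + 19.6s + 154.8 = 0, so ω_n = 12.44 rad/s and ζ = 19.6/(2·12.44) = 0.7877.
%OS = 100·exp(−πζ/√(1−ζ²)) = 1.8%.

1.8%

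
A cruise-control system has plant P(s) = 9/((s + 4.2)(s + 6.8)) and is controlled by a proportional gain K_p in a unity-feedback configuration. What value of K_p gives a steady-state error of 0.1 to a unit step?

The loop is type 0, so e_ss(step) = 1/(1 + K_pos) with K_pos = K_p·P(0).
P(0) = 0.3151. Require 1/(1 + K_p·0.3151) = 0.1, so 1 + 0.3151·K_p = 10.
K_p = (10 − 1)/0.3151 = 28.6.

K_p = 28.6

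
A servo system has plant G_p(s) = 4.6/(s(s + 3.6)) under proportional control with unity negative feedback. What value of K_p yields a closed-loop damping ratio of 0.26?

Closed-loop characteristic equation: s² + 3.6s + K_p·4.6 = 0.
So ω_n = √(4.6K_p) and 2ζω_n = 3.6, giving ζ = 3.6/(2√(4.6K_p)).
Setting ζ = 0.26: √(4.6K_p) = 3.6/(2·0.26) = 6.923, so K_p = 47.93/4.6 = 10.4.

K_p = 10.4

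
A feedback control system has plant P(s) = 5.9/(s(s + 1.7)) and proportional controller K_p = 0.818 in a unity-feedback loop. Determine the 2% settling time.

From 1 + K_pP(s) = 0: s² + 1.7s + 4.826 = 0 ⇒ ω_n = 2.197, ζ = 0.3869.
2% settling time T_s ≈ 4/(ζω_n) = 4/0.85 = 4.71 s.

T_s ≈ 4.71 s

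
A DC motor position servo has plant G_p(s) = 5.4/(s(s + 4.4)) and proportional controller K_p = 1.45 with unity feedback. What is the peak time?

From 1 + K_pG_p(s) = 0: s² + 4.4s + 7.83 = 0 ⇒ ω_n = 2.798, ζ = 0.7862.
Damped frequency ω_d = ω_n√(1−ζ²) = 1.729 rad/s, so peak time T_p = π/ω_d = 1.82 s.

T_p = 1.82 s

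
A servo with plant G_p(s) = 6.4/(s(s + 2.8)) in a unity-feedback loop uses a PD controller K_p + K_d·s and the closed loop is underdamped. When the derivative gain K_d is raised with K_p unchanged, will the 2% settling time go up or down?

Characteristic equation s² + (2.8 + 6.4K_d)s + 6.4K_p = 0: raising K_d increases ζω_n = (2.8+6.4K_d)/2 while the loop stays underdamped, so T_s ≈ 4/(ζω_n) decreases.

decrease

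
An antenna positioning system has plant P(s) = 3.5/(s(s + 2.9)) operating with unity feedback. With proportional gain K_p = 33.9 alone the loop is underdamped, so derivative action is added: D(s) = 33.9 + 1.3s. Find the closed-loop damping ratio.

Forward path: (33.9 + 1.3s)·3.5/(s(s+2.9)). The closed-loop characteristic equation is s² + (2.9 + 3.5·1.3)s + 3.5·33.9 = 0.
That is s² + 7.45s + 118.6 = 0, so ω_n = 10.89 rad/s and ζ = 7.45/(2·10.89) = 0.342.

ζ = 0.342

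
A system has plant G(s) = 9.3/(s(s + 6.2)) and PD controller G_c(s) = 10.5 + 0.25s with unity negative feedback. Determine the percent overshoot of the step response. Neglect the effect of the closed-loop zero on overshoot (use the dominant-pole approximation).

Forward path: (10.5 + 0.25s)·9.3/(s(s+6.2)). The closed-loop characteristic equation is s² + (6.2 + 9.3·0.25)s + 9.3·10.5 = 0.
That is s² + 8.525s + 97.65 = 0, so ω_n = 9.882 rad/s and ζ = 8.525/(2·9.882) = 0.4313.
%OS = 100·exp(−πζ/√(1−ζ²)) = 22.3%.

22.3%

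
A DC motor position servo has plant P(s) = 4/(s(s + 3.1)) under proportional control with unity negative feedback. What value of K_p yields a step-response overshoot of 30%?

From %OS = 100·exp(−πζ/√(1−ζ²)) = 30%, ζ = −ln(0.3)/√(π²+ln²(0.3)) = 0.3579.
Characteristic equation s² + 3.1s + 4K_p = 0 gives ζ = 3.1/(2√(4K_p)).
Setting ζ = 0.3579: √(4K_p) = 3.1/(2·0.3579) = 4.331, so K_p = 18.76/4 = 4.69.

K_p = 4.69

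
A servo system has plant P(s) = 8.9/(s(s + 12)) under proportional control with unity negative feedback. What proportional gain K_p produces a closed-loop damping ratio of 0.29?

K_p = 48.1

Closed-loop characteristic equation: s² + 12s + K_p·8.9 = 0.
So ω_n = √(8.9K_p) and 2ζω_n = 12, giving ζ = 12/(2√(8.9K_p)).
Setting ζ = 0.29: √(8.9K_p) = 12/(2·0.29) = 20.69, so K_p = 428.1/8.9 = 48.1.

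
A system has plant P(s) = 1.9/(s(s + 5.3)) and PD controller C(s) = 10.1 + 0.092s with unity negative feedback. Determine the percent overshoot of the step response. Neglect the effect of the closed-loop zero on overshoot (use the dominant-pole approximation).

Forward path: (10.1 + 0.092s)·1.9/(s(s+5.3)). The closed-loop characteristic equation is s² + (5.3 + 1.9·0.092)s + 1.9·10.1 = 0.
That is s² + 5.475s + 19.19 = 0, so ω_n = 4.381 rad/s and ζ = 5.475/(2·4.381) = 0.6249.
%OS = 100·exp(−πζ/√(1−ζ²)) = 8.09%.

8.09%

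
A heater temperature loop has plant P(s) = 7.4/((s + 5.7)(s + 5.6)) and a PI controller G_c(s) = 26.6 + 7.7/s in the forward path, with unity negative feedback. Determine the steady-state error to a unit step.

The open loop G_c(s)P(s) has a pole at the origin (type 1), so the static position error constant is infinite and e_ss = 1/(1+∞) = 0.

0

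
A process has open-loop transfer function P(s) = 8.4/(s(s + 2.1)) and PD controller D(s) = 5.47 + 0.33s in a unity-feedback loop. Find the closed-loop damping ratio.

Forward path: (5.47 + 0.33s)·8.4/(s(s+2.1)). The closed-loop characteristic equation is s² + (2.1 + 8.4·0.33)s + 8.4·5.47 = 0.
That is s² + 4.872s + 45.95 = 0, so ω_n = 6.778 rad/s and ζ = 4.872/(2·6.778) = 0.3594.

ζ = 0.359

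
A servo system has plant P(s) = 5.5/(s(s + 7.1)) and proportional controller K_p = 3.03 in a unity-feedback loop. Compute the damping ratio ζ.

With unity feedback the closed-loop characteristic equation is s² + 7.1s + 3.03·5.5 = s² + 7.1s + 16.66 = 0.
Matching s² + 2ζω_n s + ω_n²: ω_n = √16.66 = 4.082 rad/s and 2ζω_n = 7.1, so ζ = 7.1/(2·4.082) = 0.87.

ζ = 0.87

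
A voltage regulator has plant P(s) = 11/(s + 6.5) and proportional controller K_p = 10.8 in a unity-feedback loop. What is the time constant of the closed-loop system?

Closed-loop transfer function: T(s) = K_p·P(s)/(1 + K_p·P(s)) = 118.8/(s + 6.5 + 118.8) = 118.8/(s + 125.3).
Time constant τ = 1/125.3 = 0.00798 s.

τ = 0.00798 s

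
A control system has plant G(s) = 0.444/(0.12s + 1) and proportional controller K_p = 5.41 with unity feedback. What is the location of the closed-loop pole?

s = -28.35

Closed loop: T(s) = K_p·G/(1+K_p·G) = 2.402/(0.12s + 1 + 2.402), with pole at s = −(1 + 2.402)/0.12 = −28.35.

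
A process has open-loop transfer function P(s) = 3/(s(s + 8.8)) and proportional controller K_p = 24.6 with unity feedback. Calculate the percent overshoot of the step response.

15.4%

From 1 + K_pP(s) = 0: s² + 8.8s + 73.8 = 0 ⇒ ω_n = 8.591, ζ = 0.5122.
%OS = 100·exp(−πζ/√(1−ζ²)) = 100·exp(−π·0.5122/√0.7377) = 15.4%.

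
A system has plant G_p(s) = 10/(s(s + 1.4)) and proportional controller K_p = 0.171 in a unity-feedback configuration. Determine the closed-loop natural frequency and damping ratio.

ω_n = 1.31 rad/s, ζ = 0.535

With unity feedback the closed-loop characteristic equation is s² + 1.4s + 0.171·10 = s² + 1.4s + 1.71 = 0.
Matching s² + 2ζω_n s + ω_n²: ω_n = √1.71 = 1.308 rad/s and 2ζω_n = 1.4, so ζ = 1.4/(2·1.308) = 0.535.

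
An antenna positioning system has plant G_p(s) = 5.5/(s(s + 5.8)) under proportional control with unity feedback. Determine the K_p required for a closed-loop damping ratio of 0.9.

K_p = 1.89

Closed-loop characteristic equation: s² + 5.8s + K_p·5.5 = 0.
So ω_n = √(5.5K_p) and 2ζω_n = 5.8, giving ζ = 5.8/(2√(5.5K_p)).
Setting ζ = 0.9: √(5.5K_p) = 5.8/(2·0.9) = 3.222, so K_p = 10.38/5.5 = 1.89.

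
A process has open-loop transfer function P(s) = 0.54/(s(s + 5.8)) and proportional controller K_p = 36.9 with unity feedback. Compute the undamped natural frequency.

With unity feedback the closed-loop characteristic equation is s² + 5.8s + 36.9·0.54 = s² + 5.8s + 19.93 = 0.
So ω_n² = 19.93 ⇒ ω_n = 4.464 rad/s, and ζ = 5.8/(2ω_n) = 0.65.

ω_n = 4.46 rad/s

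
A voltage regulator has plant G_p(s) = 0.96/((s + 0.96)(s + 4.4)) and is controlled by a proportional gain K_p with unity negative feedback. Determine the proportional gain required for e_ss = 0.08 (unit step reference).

The loop is type 0, so e_ss(step) = 1/(1 + K_pos) with K_pos = K_p·G_p(0).
G_p(0) = 0.2273. Require 1/(1 + K_p·0.2273) = 0.08, so 1 + 0.2273·K_p = 12.5.
K_p = (12.5 − 1)/0.2273 = 50.6.

K_p = 50.6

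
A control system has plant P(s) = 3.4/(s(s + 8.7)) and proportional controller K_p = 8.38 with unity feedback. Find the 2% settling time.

T_s ≈ 0.92 s

From 1 + K_pP(s) = 0: s² + 8.7s + 28.49 = 0 ⇒ ω_n = 5.338, ζ = 0.8149.
2% settling time T_s ≈ 4/(ζω_n) = 4/4.35 = 0.92 s.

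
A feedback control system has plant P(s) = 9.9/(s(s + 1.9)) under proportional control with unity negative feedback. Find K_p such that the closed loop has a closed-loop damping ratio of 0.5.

Closed-loop characteristic equation: s² + 1.9s + K_p·9.9 = 0.
So ω_n = √(9.9K_p) and 2ζω_n = 1.9, giving ζ = 1.9/(2√(9.9K_p)).
Setting ζ = 0.5: √(9.9K_p) = 1.9/(2·0.5) = 1.9, so K_p = 3.61/9.9 = 0.365.

K_p = 0.365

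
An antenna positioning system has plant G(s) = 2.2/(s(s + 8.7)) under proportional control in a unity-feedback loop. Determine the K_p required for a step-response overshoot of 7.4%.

From %OS = 100·exp(−πζ/√(1−ζ²)) = 7.4%, ζ = −ln(0.074)/√(π²+ln²(0.074)) = 0.6381.
Characteristic equation s² + 8.7s + 2.2K_p = 0 gives ζ = 8.7/(2√(2.2K_p)).
Setting ζ = 0.6381: √(2.2K_p) = 8.7/(2·0.6381) = 6.817, so K_p = 46.47/2.2 = 21.1.

K_p = 21.1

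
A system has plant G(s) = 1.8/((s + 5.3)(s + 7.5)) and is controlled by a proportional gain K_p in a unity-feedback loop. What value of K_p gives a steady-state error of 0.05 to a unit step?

For a type-0 loop with proportional control, e_ss = 1/(1 + K_p·G(0)).
G(0) = 0.04528. Require 1/(1 + K_p·0.04528) = 0.05, so 1 + 0.04528·K_p = 20.
K_p = (20 − 1)/0.04528 = 420.

K_p = 420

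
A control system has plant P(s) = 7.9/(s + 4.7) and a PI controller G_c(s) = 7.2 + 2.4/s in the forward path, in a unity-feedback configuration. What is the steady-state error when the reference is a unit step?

The open loop G_c(s)P(s) has a pole at the origin (type 1), so the static position error constant is infinite and e_ss = 1/(1+∞) = 0.

0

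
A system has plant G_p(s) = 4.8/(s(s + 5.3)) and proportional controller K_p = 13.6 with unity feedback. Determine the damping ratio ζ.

ζ = 0.328

With unity feedback the closed-loop characteristic equation is s² + 5.3s + 13.6·4.8 = s² + 5.3s + 65.28 = 0.
So ω_n² = 65.28 ⇒ ω_n = 8.08 rad/s, and ζ = 5.3/(2ω_n) = 0.328.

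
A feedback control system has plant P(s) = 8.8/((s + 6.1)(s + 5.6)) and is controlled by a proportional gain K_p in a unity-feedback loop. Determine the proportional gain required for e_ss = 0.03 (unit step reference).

Steady-state error for a unit step on this type-0 loop is 1/(1 + K_p·P(0)).
P(0) = 0.2576. Require 1/(1 + K_p·0.2576) = 0.03, so 1 + 0.2576·K_p = 33.33.
K_p = (33.33 − 1)/0.2576 = 126.

K_p = 126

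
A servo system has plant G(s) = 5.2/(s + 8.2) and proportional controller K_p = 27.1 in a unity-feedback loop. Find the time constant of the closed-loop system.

Closed-loop transfer function: T(s) = K_p·G(s)/(1 + K_p·G(s)) = 140.9/(s + 8.2 + 140.9) = 140.9/(s + 149.1).
Time constant τ = 1/149.1 = 0.00671 s.

τ = 0.00671 s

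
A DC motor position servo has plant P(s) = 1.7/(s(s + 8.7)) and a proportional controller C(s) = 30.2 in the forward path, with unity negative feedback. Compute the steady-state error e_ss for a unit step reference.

The open loop C(s)P(s) has a pole at the origin (type 1), so the static position error constant is infinite and e_ss = 1/(1+∞) = 0.

0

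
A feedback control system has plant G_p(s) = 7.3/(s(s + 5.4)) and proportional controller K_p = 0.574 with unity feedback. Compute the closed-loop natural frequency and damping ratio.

ω_n = 2.05 rad/s, ζ = 1.32

The closed-loop denominator is s(s+5.4) + 0.574·7.3 = s² + 5.4s + 4.19.
Matching s² + 2ζω_n s + ω_n²: ω_n = √4.19 = 2.047 rad/s and 2ζω_n = 5.4, so ζ = 5.4/(2·2.047) = 1.32.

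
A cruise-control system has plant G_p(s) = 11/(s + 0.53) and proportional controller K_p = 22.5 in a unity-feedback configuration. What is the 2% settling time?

T_s ≈ 0.0161 s

Closed-loop transfer function: T(s) = K_p·G_p(s)/(1 + K_p·G_p(s)) = 247.5/(s + 0.53 + 247.5) = 247.5/(s + 248).
Time constant τ = 1/248 = 0.004032 s, so the 2% settling time is about 4τ = 0.0161 s.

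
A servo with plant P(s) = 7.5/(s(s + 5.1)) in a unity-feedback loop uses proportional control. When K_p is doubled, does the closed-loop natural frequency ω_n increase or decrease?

ω_n = √(7.5·K_p), which grows with K_p.

increase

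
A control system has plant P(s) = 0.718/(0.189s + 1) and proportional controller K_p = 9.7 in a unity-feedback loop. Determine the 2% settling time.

Closed loop: T(s) = K_p·P/(1+K_p·P) = 6.965/(0.189s + 1 + 6.965), with pole at s = −(1 + 6.965)/0.189 = −42.14.
τ = 1/42.14 = 0.02373 s, so 2% settling time ≈ 4τ = 0.0949 s.

T_s ≈ 0.0949 s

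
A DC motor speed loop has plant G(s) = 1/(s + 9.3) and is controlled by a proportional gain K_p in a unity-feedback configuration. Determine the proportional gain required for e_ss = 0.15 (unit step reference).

Steady-state error for a unit step on this type-0 loop is 1/(1 + K_p·G(0)).
G(0) = 0.1075. Require 1/(1 + K_p·0.1075) = 0.15, so 1 + 0.1075·K_p = 6.667.
K_p = (6.667 − 1)/0.1075 = 52.7.

K_p = 52.7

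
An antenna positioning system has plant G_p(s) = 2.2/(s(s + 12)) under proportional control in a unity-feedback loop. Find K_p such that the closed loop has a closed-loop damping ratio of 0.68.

K_p = 35.4

Closed-loop characteristic equation: s² + 12s + K_p·2.2 = 0.
So ω_n = √(2.2K_p) and 2ζω_n = 12, giving ζ = 12/(2√(2.2K_p)).
Setting ζ = 0.68: √(2.2K_p) = 12/(2·0.68) = 8.824, so K_p = 77.85/2.2 = 35.4.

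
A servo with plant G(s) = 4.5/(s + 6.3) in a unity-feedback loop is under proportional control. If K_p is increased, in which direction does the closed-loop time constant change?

The closed-loop bandwidth 6.3+K_p·4.5 grows with K_p, so τ shrinks.

decrease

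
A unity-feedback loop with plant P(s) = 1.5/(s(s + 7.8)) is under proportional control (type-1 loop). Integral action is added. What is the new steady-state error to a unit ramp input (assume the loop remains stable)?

0

The integrator raises the loop to type 2, so K_v → ∞ and e_ss to a ramp is zero.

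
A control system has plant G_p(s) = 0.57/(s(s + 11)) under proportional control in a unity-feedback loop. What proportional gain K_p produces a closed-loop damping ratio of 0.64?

K_p = 130

Closed-loop characteristic equation: s² + 11s + K_p·0.57 = 0.
So ω_n = √(0.57K_p) and 2ζω_n = 11, giving ζ = 11/(2√(0.57K_p)).
Setting ζ = 0.64: √(0.57K_p) = 11/(2·0.64) = 8.594, so K_p = 73.85/0.57 = 130.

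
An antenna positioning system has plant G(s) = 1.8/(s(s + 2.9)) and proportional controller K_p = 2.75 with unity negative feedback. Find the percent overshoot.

The closed-loop denominator s² + 2.9s + 4.95 gives ω_n = √4.95 = 2.225 and ζ = 2.9/(2ω_n) = 0.6517.
%OS = 100·exp(−πζ/√(1−ζ²)) = 100·exp(−π·0.6517/√0.5753) = 6.72%.

6.72%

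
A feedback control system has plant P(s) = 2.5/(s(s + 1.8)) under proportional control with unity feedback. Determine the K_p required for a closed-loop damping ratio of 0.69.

K_p = 0.681

Closed-loop characteristic equation: s² + 1.8s + K_p·2.5 = 0.
So ω_n = √(2.5K_p) and 2ζω_n = 1.8, giving ζ = 1.8/(2√(2.5K_p)).
Setting ζ = 0.69: √(2.5K_p) = 1.8/(2·0.69) = 1.304, so K_p = 1.701/2.5 = 0.681.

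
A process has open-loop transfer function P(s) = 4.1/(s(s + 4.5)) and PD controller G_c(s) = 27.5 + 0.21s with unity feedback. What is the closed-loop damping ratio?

ζ = 0.252

Forward path: (27.5 + 0.21s)·4.1/(s(s+4.5)). The closed-loop characteristic equation is s² + (4.5 + 4.1·0.21)s + 4.1·27.5 = 0.
That is s² + 5.361s + 112.7 = 0, so ω_n = 10.62 rad/s and ζ = 5.361/(2·10.62) = 0.2524.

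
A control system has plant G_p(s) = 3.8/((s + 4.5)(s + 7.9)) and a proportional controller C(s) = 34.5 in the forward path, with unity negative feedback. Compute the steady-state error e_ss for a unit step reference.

The loop is type 0. Static position error constant K_pos = C(0)·G_p(0) = 34.5·0.1069 = 3.688.
Steady-state error to a unit step: e_ss = 1/(1+K_pos) = 1/4.688 = 0.213.

0.213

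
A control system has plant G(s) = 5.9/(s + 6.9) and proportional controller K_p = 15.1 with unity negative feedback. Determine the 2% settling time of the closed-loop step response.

T_s ≈ 0.0417 s

Closed-loop transfer function: T(s) = K_p·G(s)/(1 + K_p·G(s)) = 89.09/(s + 6.9 + 89.09) = 89.09/(s + 95.99).
Time constant τ = 1/95.99 = 0.01042 s, so the 2% settling time is about 4τ = 0.0417 s.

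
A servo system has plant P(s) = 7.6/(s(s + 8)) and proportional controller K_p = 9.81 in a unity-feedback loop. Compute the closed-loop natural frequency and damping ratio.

ω_n = 8.63 rad/s, ζ = 0.463

With unity feedback the closed-loop characteristic equation is s² + 8s + 9.81·7.6 = s² + 8s + 74.56 = 0.
So ω_n² = 74.56 ⇒ ω_n = 8.635 rad/s, and ζ = 8/(2ω_n) = 0.463.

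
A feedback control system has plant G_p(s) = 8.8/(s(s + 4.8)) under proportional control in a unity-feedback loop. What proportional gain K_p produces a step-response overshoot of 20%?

From %OS = 100·exp(−πζ/√(1−ζ²)) = 20%, ζ = −ln(0.2)/√(π²+ln²(0.2)) = 0.4559.
Characteristic equation s² + 4.8s + 8.8K_p = 0 gives ζ = 4.8/(2√(8.8K_p)).
Setting ζ = 0.4559: √(8.8K_p) = 4.8/(2·0.4559) = 5.264, so K_p = 27.71/8.8 = 3.15.

K_p = 3.15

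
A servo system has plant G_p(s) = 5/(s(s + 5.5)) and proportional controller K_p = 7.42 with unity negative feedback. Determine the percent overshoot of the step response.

20.4%

Closed-loop characteristic equation: s² + 5.5s + 37.1 = 0, so ω_n = 6.091 rad/s and ζ = 5.5/(2·6.091) = 0.4515.
%OS = 100·exp(−πζ/√(1−ζ²)) = 100·exp(−π·0.4515/√0.7962) = 20.4%.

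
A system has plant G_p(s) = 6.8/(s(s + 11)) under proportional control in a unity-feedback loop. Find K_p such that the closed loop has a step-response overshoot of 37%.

From %OS = 100·exp(−πζ/√(1−ζ²)) = 37%, ζ = −ln(0.37)/√(π²+ln²(0.37)) = 0.3017.
Characteristic equation s² + 11s + 6.8K_p = 0 gives ζ = 11/(2√(6.8K_p)).
Setting ζ = 0.3017: √(6.8K_p) = 11/(2·0.3017) = 18.23, so K_p = 332.3/6.8 = 48.9.

K_p = 48.9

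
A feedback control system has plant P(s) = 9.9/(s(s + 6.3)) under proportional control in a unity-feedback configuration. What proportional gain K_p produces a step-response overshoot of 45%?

K_p = 16.5

From %OS = 100·exp(−πζ/√(1−ζ²)) = 45%, ζ = −ln(0.45)/√(π²+ln²(0.45)) = 0.2463.
Characteristic equation s² + 6.3s + 9.9K_p = 0 gives ζ = 6.3/(2√(9.9K_p)).
Setting ζ = 0.2463: √(9.9K_p) = 6.3/(2·0.2463) = 12.79, so K_p = 163.5/9.9 = 16.5.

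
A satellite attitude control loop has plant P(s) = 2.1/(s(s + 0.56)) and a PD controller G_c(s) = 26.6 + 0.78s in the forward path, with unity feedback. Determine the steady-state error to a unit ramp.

0.01

The loop has one pole at the origin (type 1). Velocity error constant K_v = lim_{s→0} s·G_c(s)P(s) = 26.6·2.1/0.56 = 99.75.
Steady-state error to a unit ramp: e_ss = 1/K_v = 0.01.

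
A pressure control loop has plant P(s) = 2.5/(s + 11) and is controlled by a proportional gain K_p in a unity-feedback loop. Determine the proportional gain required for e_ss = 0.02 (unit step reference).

K_p = 216

The loop is type 0, so e_ss(step) = 1/(1 + K_pos) with K_pos = K_p·P(0).
P(0) = 0.2273. Require 1/(1 + K_p·0.2273) = 0.02, so 1 + 0.2273·K_p = 50.
K_p = (50 − 1)/0.2273 = 216.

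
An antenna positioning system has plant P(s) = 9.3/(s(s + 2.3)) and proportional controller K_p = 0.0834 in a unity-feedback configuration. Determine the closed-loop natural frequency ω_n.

ω_n = 0.881 rad/s

The closed-loop denominator is s(s+2.3) + 0.0834·9.3 = s² + 2.3s + 0.7756.
Matching s² + 2ζω_n s + ω_n²: ω_n = √0.7756 = 0.8807 rad/s and 2ζω_n = 2.3, so ζ = 2.3/(2·0.8807) = 1.31.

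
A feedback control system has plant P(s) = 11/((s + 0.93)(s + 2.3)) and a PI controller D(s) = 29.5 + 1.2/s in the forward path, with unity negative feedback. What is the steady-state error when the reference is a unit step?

The open loop D(s)P(s) has a pole at the origin (type 1), so the static position error constant is infinite and e_ss = 1/(1+∞) = 0.

0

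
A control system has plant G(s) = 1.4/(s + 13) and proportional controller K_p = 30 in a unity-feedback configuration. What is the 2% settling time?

T_s ≈ 0.0727 s

Closed-loop transfer function: T(s) = K_p·G(s)/(1 + K_p·G(s)) = 42/(s + 13 + 42) = 42/(s + 55).
Time constant τ = 1/55 = 0.01818 s, so the 2% settling time is about 4τ = 0.0727 s.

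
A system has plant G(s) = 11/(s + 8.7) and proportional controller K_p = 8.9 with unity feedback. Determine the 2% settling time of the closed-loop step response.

T_s ≈ 0.0375 s

Closed-loop transfer function: T(s) = K_p·G(s)/(1 + K_p·G(s)) = 97.9/(s + 8.7 + 97.9) = 97.9/(s + 106.6).
Time constant τ = 1/106.6 = 0.009381 s, so the 2% settling time is about 4τ = 0.0375 s.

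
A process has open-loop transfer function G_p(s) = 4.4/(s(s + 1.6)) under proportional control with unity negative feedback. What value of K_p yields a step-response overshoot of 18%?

From %OS = 100·exp(−πζ/√(1−ζ²)) = 18%, ζ = −ln(0.18)/√(π²+ln²(0.18)) = 0.4791.
Characteristic equation s² + 1.6s + 4.4K_p = 0 gives ζ = 1.6/(2√(4.4K_p)).
Setting ζ = 0.4791: √(4.4K_p) = 1.6/(2·0.4791) = 1.67, so K_p = 2.788/4.4 = 0.634.

K_p = 0.634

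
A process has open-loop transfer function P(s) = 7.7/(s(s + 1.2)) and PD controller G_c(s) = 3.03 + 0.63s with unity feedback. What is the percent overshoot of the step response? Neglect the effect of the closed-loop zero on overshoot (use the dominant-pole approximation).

8.01%

Forward path: (3.03 + 0.63s)·7.7/(s(s+1.2)). The closed-loop characteristic equation is s² + (1.2 + 7.7·0.63)s + 7.7·3.03 = 0.
That is s² + 6.051s + 23.33 = 0, so ω_n = 4.83 rad/s and ζ = 6.051/(2·4.83) = 0.6264.
%OS = 100·exp(−πζ/√(1−ζ²)) = 8.01%.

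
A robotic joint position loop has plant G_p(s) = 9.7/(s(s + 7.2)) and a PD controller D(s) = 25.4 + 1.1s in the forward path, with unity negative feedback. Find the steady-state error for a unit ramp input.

The loop has one pole at the origin (type 1). Velocity error constant K_v = lim_{s→0} s·D(s)G_p(s) = 25.4·9.7/7.2 = 34.22.
Steady-state error to a unit ramp: e_ss = 1/K_v = 0.0292.

0.0292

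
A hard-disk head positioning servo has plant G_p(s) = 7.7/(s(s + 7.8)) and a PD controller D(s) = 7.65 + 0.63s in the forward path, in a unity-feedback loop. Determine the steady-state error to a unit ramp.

The loop has one pole at the origin (type 1). Velocity error constant K_v = lim_{s→0} s·D(s)G_p(s) = 7.65·7.7/7.8 = 7.552.
Steady-state error to a unit ramp: e_ss = 1/K_v = 0.132.

0.132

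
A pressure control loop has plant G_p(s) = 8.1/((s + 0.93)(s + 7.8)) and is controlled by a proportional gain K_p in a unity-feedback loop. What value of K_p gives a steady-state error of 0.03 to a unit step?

Steady-state error for a unit step on this type-0 loop is 1/(1 + K_p·G_p(0)).
G_p(0) = 1.117. Require 1/(1 + K_p·1.117) = 0.03, so 1 + 1.117·K_p = 33.33.
K_p = (33.33 − 1)/1.117 = 29.

K_p = 29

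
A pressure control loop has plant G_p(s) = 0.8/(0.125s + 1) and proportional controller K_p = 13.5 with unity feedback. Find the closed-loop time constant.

Closed loop: T(s) = K_p·G_p/(1+K_p·G_p) = 10.8/(0.125s + 1 + 10.8), with pole at s = −(1 + 10.8)/0.125 = −94.4.
Closed-loop time constant τ = 1/94.4 = 0.0106 s.

τ = 0.0106 s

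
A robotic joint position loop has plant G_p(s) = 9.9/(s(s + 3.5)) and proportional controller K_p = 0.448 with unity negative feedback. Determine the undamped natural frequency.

ω_n = 2.11 rad/s

With unity feedback the closed-loop characteristic equation is s² + 3.5s + 0.448·9.9 = s² + 3.5s + 4.435 = 0.
So ω_n² = 4.435 ⇒ ω_n = 2.106 rad/s, and ζ = 3.5/(2ω_n) = 0.831.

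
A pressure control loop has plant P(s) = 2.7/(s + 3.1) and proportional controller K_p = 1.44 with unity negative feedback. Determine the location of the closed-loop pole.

s = -6.988

Closed-loop transfer function: T(s) = K_p·P(s)/(1 + K_p·P(s)) = 3.888/(s + 3.1 + 3.888) = 3.888/(s + 6.988).
The closed-loop pole is at s = −6.988.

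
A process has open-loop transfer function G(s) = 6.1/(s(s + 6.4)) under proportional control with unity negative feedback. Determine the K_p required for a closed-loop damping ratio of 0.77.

K_p = 2.83

Closed-loop characteristic equation: s² + 6.4s + K_p·6.1 = 0.
So ω_n = √(6.1K_p) and 2ζω_n = 6.4, giving ζ = 6.4/(2√(6.1K_p)).
Setting ζ = 0.77: √(6.1K_p) = 6.4/(2·0.77) = 4.156, so K_p = 17.27/6.1 = 2.83.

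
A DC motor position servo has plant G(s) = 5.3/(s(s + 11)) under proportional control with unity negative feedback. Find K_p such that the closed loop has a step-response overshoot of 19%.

K_p = 26.1

From %OS = 100·exp(−πζ/√(1−ζ²)) = 19%, ζ = −ln(0.19)/√(π²+ln²(0.19)) = 0.4673.
Characteristic equation s² + 11s + 5.3K_p = 0 gives ζ = 11/(2√(5.3K_p)).
Setting ζ = 0.4673: √(5.3K_p) = 11/(2·0.4673) = 11.77, so K_p = 138.5/5.3 = 26.1.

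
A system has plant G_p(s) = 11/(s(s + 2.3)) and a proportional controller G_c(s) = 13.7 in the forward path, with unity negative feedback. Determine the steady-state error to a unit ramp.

The loop has one pole at the origin (type 1). Velocity error constant K_v = lim_{s→0} s·G_c(s)G_p(s) = 13.7·11/2.3 = 65.52.
Steady-state error to a unit ramp: e_ss = 1/K_v = 0.0153.

0.0153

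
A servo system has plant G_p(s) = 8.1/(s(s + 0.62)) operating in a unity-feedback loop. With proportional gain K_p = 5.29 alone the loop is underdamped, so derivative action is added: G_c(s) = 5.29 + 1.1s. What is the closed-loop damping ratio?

Forward path: (5.29 + 1.1s)·8.1/(s(s+0.62)). The closed-loop characteristic equation is s² + (0.62 + 8.1·1.1)s + 8.1·5.29 = 0.
That is s² + 9.53s + 42.85 = 0, so ω_n = 6.546 rad/s and ζ = 9.53/(2·6.546) = 0.7279.

ζ = 0.728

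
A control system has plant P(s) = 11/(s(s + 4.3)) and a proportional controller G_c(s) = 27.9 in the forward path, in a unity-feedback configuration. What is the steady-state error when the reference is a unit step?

The open loop G_c(s)P(s) has a pole at the origin (type 1), so the static position error constant is infinite and e_ss = 1/(1+∞) = 0.

0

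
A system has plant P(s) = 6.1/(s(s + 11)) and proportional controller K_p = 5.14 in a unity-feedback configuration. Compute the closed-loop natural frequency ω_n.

ω_n = 5.6 rad/s

The closed-loop denominator is s(s+11) + 5.14·6.1 = s² + 11s + 31.35.
So ω_n² = 31.35 ⇒ ω_n = 5.599 rad/s, and ζ = 11/(2ω_n) = 0.982.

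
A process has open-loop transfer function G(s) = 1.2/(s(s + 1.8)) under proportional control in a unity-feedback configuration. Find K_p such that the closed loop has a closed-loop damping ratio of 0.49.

Closed-loop characteristic equation: s² + 1.8s + K_p·1.2 = 0.
So ω_n = √(1.2K_p) and 2ζω_n = 1.8, giving ζ = 1.8/(2√(1.2K_p)).
Setting ζ = 0.49: √(1.2K_p) = 1.8/(2·0.49) = 1.837, so K_p = 3.374/1.2 = 2.81.

K_p = 2.81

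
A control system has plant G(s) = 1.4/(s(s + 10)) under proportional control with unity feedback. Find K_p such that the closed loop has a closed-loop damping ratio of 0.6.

Closed-loop characteristic equation: s² + 10s + K_p·1.4 = 0.
So ω_n = √(1.4K_p) and 2ζω_n = 10, giving ζ = 10/(2√(1.4K_p)).
Setting ζ = 0.6: √(1.4K_p) = 10/(2·0.6) = 8.333, so K_p = 69.44/1.4 = 49.6.

K_p = 49.6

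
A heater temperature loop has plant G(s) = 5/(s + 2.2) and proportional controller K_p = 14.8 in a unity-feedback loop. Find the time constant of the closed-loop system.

τ = 0.0131 s

Closed-loop transfer function: T(s) = K_p·G(s)/(1 + K_p·G(s)) = 74/(s + 2.2 + 74) = 74/(s + 76.2).
Time constant τ = 1/76.2 = 0.0131 s.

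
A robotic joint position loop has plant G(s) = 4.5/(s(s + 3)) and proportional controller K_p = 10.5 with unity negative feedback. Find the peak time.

T_p = 0.468 s

Closed-loop characteristic equation: s² + 3s + 47.25 = 0, so ω_n = 6.874 rad/s and ζ = 3/(2·6.874) = 0.2182.
Damped frequency ω_d = ω_n√(1−ζ²) = 6.708 rad/s, so peak time T_p = π/ω_d = 0.468 s.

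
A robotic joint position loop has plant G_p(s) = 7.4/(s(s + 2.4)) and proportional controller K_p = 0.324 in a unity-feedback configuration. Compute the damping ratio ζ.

The closed-loop denominator is s(s+2.4) + 0.324·7.4 = s² + 2.4s + 2.398.
So ω_n² = 2.398 ⇒ ω_n = 1.548 rad/s, and ζ = 2.4/(2ω_n) = 0.775.

ζ = 0.775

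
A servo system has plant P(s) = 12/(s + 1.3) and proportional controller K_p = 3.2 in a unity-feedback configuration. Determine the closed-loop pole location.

s = -39.7

Closed-loop transfer function: T(s) = K_p·P(s)/(1 + K_p·P(s)) = 38.4/(s + 1.3 + 38.4) = 38.4/(s + 39.7).
The closed-loop pole is at s = −39.7.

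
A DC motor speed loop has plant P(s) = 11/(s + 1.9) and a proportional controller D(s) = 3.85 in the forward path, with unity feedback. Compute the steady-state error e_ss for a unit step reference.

The loop is type 0. Static position error constant K_pos = D(0)·P(0) = 3.85·5.789 = 22.29.
Steady-state error to a unit step: e_ss = 1/(1+K_pos) = 1/23.29 = 0.0429.

0.0429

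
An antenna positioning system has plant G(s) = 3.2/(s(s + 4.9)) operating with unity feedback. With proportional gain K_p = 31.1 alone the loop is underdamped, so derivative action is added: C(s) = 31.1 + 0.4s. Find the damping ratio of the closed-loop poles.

Forward path: (31.1 + 0.4s)·3.2/(s(s+4.9)). The closed-loop characteristic equation is s² + (4.9 + 3.2·0.4)s + 3.2·31.1 = 0.
That is s² + 6.18s + 99.52 = 0, so ω_n = 9.976 rad/s and ζ = 6.18/(2·9.976) = 0.3097.

ζ = 0.31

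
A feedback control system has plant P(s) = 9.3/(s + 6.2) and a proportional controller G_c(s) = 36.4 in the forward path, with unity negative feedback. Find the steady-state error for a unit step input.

0.018

The loop is type 0. Static position error constant K_pos = G_c(0)·P(0) = 36.4·1.5 = 54.6.
Steady-state error to a unit step: e_ss = 1/(1+K_pos) = 1/55.6 = 0.018.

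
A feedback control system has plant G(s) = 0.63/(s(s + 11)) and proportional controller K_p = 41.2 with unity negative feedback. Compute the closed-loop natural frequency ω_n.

ω_n = 5.09 rad/s

With unity feedback the closed-loop characteristic equation is s² + 11s + 41.2·0.63 = s² + 11s + 25.96 = 0.
Matching s² + 2ζω_n s + ω_n²: ω_n = √25.96 = 5.095 rad/s and 2ζω_n = 11, so ζ = 11/(2·5.095) = 1.08.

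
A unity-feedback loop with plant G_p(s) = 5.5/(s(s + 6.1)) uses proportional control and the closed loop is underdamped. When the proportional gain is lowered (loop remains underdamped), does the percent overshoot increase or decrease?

ζ = 6.1/(2√(5.5K_p)) rises as K_p falls; higher damping means less overshoot.

decrease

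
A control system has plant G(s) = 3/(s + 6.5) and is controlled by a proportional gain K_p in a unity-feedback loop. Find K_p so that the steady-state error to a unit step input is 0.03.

The loop is type 0, so e_ss(step) = 1/(1 + K_pos) with K_pos = K_p·G(0).
G(0) = 0.4615. Require 1/(1 + K_p·0.4615) = 0.03, so 1 + 0.4615·K_p = 33.33.
K_p = (33.33 − 1)/0.4615 = 70.1.

K_p = 70.1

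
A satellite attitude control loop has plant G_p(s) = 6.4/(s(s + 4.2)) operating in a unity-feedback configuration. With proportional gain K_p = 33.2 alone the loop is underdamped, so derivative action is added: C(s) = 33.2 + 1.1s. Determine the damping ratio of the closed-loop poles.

ζ = 0.386

Forward path: (33.2 + 1.1s)·6.4/(s(s+4.2)). The closed-loop characteristic equation is s² + (4.2 + 6.4·1.1)s + 6.4·33.2 = 0.
That is s² + 11.24s + 212.5 = 0, so ω_n = 14.58 rad/s and ζ = 11.24/(2·14.58) = 0.3855.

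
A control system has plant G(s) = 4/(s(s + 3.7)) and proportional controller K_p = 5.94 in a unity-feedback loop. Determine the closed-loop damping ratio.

ζ = 0.38

1 + K_p·G(s) = 0 gives s² + 3.7s + 23.76 = 0.
Matching s² + 2ζω_n s + ω_n²: ω_n = √23.76 = 4.874 rad/s and 2ζω_n = 3.7, so ζ = 3.7/(2·4.874) = 0.38.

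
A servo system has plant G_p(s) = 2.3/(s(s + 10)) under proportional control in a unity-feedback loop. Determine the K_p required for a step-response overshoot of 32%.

From %OS = 100·exp(−πζ/√(1−ζ²)) = 32%, ζ = −ln(0.32)/√(π²+ln²(0.32)) = 0.341.
Characteristic equation s² + 10s + 2.3K_p = 0 gives ζ = 10/(2√(2.3K_p)).
Setting ζ = 0.341: √(2.3K_p) = 10/(2·0.341) = 14.66, so K_p = 215/2.3 = 93.5.

K_p = 93.5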